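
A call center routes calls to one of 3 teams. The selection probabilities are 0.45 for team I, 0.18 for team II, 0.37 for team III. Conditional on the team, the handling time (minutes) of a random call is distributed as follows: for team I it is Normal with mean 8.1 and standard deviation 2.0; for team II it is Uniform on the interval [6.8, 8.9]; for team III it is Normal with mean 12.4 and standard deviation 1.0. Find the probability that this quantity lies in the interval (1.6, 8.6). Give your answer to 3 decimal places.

0.423

Conditional on each team, P(1.6 < X < 8.6): I: 0.598129; II: 0.857143; III: 7.2348e-05.
By total probability, P(1.6 < X < 8.6) = 0.45·0.598129 + 0.18·0.857143 + 0.37·7.2348e-05 = 0.423471.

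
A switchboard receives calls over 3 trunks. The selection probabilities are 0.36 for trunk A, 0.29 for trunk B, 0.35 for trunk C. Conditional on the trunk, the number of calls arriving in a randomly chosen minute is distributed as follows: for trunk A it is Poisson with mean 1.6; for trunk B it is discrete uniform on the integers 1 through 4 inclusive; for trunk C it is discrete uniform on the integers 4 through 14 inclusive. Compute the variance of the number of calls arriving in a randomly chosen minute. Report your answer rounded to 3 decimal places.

15.711

Per component, A: μ=1.6, E[X²]=4.16; B: μ=2.5, E[X²]=7.5; C: μ=9, E[X²]=91.
E[X] = 0.36·1.6 + 0.29·2.5 + 0.35·9 = 4.451.
E[X²] = 0.36·4.16 + 0.29·7.5 + 0.35·91 = 35.5226.
Var(X) = E[X²] − (E[X])² = 35.5226 − 19.8114 = 15.7112.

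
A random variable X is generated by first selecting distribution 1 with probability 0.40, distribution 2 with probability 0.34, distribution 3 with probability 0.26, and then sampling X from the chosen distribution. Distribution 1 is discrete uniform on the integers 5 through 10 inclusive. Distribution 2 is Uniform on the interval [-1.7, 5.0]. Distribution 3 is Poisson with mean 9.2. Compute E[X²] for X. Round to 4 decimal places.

50.2626

For each component E[X²] = Var + (mean)², giving 1: 59.1667; 2: 6.46333; 3: 93.84.
Overall E[X²] = 0.4·59.1667 + 0.34·6.46333 + 0.26·93.84 = 50.2626.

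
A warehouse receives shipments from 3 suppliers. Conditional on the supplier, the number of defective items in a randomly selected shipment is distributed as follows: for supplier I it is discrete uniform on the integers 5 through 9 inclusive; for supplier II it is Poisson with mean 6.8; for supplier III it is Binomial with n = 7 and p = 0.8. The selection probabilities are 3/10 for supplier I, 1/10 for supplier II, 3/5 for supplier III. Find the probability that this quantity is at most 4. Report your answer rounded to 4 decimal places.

Conditional on each supplier, P(X ≤ 4): I: 0; II: 0.192031; III: 0.148032.
By total probability, P(X ≤ 4) = 0.3·0 + 0.1·0.192031 + 0.6·0.148032 = 0.108022.

0.1080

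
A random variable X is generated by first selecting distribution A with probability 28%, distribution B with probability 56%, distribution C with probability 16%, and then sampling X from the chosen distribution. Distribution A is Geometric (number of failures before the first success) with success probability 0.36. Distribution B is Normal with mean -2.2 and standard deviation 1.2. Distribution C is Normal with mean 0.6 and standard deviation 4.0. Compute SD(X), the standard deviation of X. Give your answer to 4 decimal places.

Per component, A: μ=1.77778, E[X²]=8.09877; B: μ=-2.2, E[X²]=6.28; C: μ=0.6, E[X²]=16.36.
E[X] = 0.28·1.77778 + 0.56·-2.2 + 0.16·0.6 = -0.638222.
E[X²] = 0.28·8.09877 + 0.56·6.28 + 0.16·16.36 = 8.40205.
Var(X) = E[X²] − (E[X])² = 8.40205 − 0.407328 = 7.99473.
SD(X) = √7.99473 = 2.82749.

2.8275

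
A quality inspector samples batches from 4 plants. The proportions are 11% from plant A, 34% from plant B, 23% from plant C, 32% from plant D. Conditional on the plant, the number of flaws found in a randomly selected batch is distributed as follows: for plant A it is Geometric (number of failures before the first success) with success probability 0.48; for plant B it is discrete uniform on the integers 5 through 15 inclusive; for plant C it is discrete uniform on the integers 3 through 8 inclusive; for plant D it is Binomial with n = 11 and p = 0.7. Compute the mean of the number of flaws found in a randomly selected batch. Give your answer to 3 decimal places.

7.248

Component means — A: 1.08333; B: 10; C: 5.5; D: 7.7.
E[X] = 0.11·1.08333 + 0.34·10 + 0.23·5.5 + 0.32·7.7 = 7.24817.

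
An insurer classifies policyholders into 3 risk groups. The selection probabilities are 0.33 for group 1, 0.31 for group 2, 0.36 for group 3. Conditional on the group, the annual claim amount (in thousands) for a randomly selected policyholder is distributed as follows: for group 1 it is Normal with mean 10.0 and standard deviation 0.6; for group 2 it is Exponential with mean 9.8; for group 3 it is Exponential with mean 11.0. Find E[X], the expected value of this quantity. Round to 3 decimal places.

10.298

Component means — 1: 10; 2: 9.8; 3: 11.
E[X] = 0.33·10 + 0.31·9.8 + 0.36·11 = 10.298.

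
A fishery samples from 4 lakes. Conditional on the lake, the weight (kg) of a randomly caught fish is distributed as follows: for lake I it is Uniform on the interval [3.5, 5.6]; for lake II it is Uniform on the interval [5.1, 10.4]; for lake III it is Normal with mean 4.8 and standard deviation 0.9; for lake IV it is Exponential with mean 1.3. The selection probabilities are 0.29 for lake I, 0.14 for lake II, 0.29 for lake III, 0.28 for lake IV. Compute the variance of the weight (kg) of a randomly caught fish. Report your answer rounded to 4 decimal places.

5.3999

Per component, I: μ=4.55, E[X²]=21.07; II: μ=7.75, E[X²]=62.4033; III: μ=4.8, E[X²]=23.85; IV: μ=1.3, E[X²]=3.38.
E[X] = 0.29·4.55 + 0.14·7.75 + 0.29·4.8 + 0.28·1.3 = 4.1605.
E[X²] = 0.29·21.07 + 0.14·62.4033 + 0.29·23.85 + 0.28·3.38 = 22.7097.
Var(X) = E[X²] − (E[X])² = 22.7097 − 17.3098 = 5.39991.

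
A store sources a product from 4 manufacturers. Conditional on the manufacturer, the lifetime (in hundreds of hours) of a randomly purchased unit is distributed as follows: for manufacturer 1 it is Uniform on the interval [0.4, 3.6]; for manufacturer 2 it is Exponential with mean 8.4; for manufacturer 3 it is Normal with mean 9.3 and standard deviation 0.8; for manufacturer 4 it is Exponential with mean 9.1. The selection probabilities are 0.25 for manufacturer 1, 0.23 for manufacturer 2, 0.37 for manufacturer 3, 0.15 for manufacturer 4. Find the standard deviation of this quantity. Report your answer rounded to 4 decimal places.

6.1938

Per component, 1: μ=2, E[X²]=4.85333; 2: μ=8.4, E[X²]=141.12; 3: μ=9.3, E[X²]=87.13; 4: μ=9.1, E[X²]=165.62.
E[X] = 0.25·2 + 0.23·8.4 + 0.37·9.3 + 0.15·9.1 = 7.238.
E[X²] = 0.25·4.85333 + 0.23·141.12 + 0.37·87.13 + 0.15·165.62 = 90.752.
Var(X) = E[X²] − (E[X])² = 90.752 − 52.3886 = 38.3634.
SD(X) = √38.3634 = 6.19382.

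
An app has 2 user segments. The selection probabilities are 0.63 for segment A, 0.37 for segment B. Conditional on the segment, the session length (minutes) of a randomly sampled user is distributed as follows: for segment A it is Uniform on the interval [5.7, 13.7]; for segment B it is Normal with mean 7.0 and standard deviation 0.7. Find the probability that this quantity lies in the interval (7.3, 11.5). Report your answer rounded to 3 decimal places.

0.454

Conditional on each segment, P(7.3 < X < 11.5): A: 0.525; B: 0.334118.
By total probability, P(7.3 < X < 11.5) = 0.63·0.525 + 0.37·0.334118 = 0.454374.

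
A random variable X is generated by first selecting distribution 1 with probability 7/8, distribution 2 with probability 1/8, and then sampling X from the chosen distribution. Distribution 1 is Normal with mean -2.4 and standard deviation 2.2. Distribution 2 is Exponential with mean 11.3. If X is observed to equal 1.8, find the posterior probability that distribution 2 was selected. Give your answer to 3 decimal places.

0.269

Likelihoods f(1.8 | ·): 1: 0.0293134; 2: 0.0754644.
Posterior ∝ prior × likelihood. Numerator for 2: 0.125·0.0754644 = 0.00943305.
Normalizing constant: 0.875·0.0293134 + 0.125·0.0754644 = 0.0350823.
P(2 | observation) = 0.00943305 / 0.0350823 = 0.268883.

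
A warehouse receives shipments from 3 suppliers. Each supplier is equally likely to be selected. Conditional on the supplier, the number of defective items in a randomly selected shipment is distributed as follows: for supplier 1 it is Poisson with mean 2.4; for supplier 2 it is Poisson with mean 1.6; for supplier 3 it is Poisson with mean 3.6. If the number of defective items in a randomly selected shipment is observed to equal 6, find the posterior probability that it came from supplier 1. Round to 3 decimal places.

0.216

Likelihoods P(X=6 | ·): 1: 0.0240784; 2: 0.00470453; 3: 0.0826081.
Posterior ∝ prior × likelihood. Numerator for 1: 0.333333·0.0240784 = 0.00802614.
Normalizing constant: 0.333333·0.0240784 + 0.333333·0.00470453 + 0.333333·0.0826081 = 0.0371303.
P(1 | observation) = 0.00802614 / 0.0371303 = 0.216161.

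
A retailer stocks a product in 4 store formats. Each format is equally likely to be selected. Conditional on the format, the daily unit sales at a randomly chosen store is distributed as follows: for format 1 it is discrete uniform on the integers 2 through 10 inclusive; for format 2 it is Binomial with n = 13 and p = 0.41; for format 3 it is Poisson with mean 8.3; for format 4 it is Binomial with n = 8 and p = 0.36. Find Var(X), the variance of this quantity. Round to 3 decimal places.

Per component, 1: μ=6, E[X²]=42.6667; 2: μ=5.33, E[X²]=31.5536; 3: μ=8.3, E[X²]=77.19; 4: μ=2.88, E[X²]=10.1376.
E[X] = 0.25·6 + 0.25·5.33 + 0.25·8.3 + 0.25·2.88 = 5.6275.
E[X²] = 0.25·42.6667 + 0.25·31.5536 + 0.25·77.19 + 0.25·10.1376 = 40.387.
Var(X) = E[X²] − (E[X])² = 40.387 − 31.6688 = 8.71821.

8.718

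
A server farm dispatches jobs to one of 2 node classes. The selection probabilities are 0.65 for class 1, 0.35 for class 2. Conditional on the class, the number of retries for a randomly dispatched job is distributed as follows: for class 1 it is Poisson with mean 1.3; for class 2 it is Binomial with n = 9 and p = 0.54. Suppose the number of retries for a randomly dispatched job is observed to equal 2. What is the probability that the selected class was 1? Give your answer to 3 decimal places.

Likelihoods P(X=2 | ·): 1: 0.230289; 2: 0.0457504.
Posterior ∝ prior × likelihood. Numerator for 1: 0.65·0.230289 = 0.149688.
Normalizing constant: 0.65·0.230289 + 0.35·0.0457504 = 0.165701.
P(1 | observation) = 0.149688 / 0.165701 = 0.903364.

0.903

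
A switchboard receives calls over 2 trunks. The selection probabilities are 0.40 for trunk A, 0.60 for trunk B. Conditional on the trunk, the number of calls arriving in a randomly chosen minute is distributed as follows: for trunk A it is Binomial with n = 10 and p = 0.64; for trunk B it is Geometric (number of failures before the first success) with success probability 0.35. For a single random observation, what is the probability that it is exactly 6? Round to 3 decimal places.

0.113

Conditional on each trunk, P(X = 6): A: 0.242387; B: 0.0263966.
By total probability, P(X = 6) = 0.4·0.242387 + 0.6·0.0263966 = 0.112793.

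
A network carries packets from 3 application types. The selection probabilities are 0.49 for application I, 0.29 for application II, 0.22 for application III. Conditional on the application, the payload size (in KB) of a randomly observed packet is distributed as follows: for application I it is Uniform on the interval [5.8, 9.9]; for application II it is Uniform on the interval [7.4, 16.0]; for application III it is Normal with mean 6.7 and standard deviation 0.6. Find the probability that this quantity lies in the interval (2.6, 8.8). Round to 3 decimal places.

0.626

Conditional on each application, P(2.6 < X < 8.8): I: 0.731707; II: 0.162791; III: 0.999767.
By total probability, P(2.6 < X < 8.8) = 0.49·0.731707 + 0.29·0.162791 + 0.22·0.999767 = 0.625695.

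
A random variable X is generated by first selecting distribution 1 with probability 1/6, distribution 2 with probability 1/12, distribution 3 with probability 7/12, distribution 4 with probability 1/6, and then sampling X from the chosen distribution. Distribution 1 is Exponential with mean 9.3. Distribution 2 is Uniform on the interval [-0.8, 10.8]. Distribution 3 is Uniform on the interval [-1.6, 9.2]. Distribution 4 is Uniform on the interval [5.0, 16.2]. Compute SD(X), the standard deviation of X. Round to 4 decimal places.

Per component, 1: μ=9.3, E[X²]=172.98; 2: μ=5, E[X²]=36.2133; 3: μ=3.8, E[X²]=24.16; 4: μ=10.6, E[X²]=122.813.
E[X] = 0.166667·9.3 + 0.0833333·5 + 0.583333·3.8 + 0.166667·10.6 = 5.95.
E[X²] = 0.166667·172.98 + 0.0833333·36.2133 + 0.583333·24.16 + 0.166667·122.813 = 66.41.
Var(X) = E[X²] − (E[X])² = 66.41 − 35.4025 = 31.0075.
SD(X) = √31.0075 = 5.56844.

5.5684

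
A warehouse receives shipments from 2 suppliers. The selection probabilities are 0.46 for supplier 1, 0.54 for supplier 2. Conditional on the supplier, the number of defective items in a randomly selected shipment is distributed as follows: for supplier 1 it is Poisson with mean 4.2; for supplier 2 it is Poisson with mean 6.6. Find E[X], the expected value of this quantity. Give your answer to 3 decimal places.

5.496

Component means — 1: 4.2; 2: 6.6.
E[X] = 0.46·4.2 + 0.54·6.6 = 5.496.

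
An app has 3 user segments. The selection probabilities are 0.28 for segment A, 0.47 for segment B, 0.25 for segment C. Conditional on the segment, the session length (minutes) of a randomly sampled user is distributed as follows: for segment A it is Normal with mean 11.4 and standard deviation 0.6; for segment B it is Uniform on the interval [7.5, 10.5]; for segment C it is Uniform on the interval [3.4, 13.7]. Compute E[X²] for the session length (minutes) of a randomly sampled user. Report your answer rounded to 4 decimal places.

For each component E[X²] = Var + (mean)², giving A: 130.32; B: 81.75; C: 81.9433.
Overall E[X²] = 0.28·130.32 + 0.47·81.75 + 0.25·81.9433 = 95.3979.

95.3979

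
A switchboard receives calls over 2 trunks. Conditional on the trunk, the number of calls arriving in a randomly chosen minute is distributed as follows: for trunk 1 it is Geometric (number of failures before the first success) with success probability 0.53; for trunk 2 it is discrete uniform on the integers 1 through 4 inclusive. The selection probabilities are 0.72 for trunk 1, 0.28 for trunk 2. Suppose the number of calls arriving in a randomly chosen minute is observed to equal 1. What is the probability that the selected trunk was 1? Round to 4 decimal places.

0.7193

Likelihoods P(X=1 | ·): 1: 0.2491; 2: 0.25.
Posterior ∝ prior × likelihood. Numerator for 1: 0.72·0.2491 = 0.179352.
Normalizing constant: 0.72·0.2491 + 0.28·0.25 = 0.249352.
P(1 | observation) = 0.179352 / 0.249352 = 0.719272.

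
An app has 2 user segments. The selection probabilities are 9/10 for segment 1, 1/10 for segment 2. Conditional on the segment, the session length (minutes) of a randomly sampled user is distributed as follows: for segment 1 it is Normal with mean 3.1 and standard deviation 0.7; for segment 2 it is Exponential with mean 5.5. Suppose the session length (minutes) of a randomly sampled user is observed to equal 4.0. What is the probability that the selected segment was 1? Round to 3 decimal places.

Likelihoods f(4.0 | ·): 1: 0.249376; 2: 0.0878591.
Posterior ∝ prior × likelihood. Numerator for 1: 0.9·0.249376 = 0.224438.
Normalizing constant: 0.9·0.249376 + 0.1·0.0878591 = 0.233224.
P(1 | observation) = 0.224438 / 0.233224 = 0.962328.

0.962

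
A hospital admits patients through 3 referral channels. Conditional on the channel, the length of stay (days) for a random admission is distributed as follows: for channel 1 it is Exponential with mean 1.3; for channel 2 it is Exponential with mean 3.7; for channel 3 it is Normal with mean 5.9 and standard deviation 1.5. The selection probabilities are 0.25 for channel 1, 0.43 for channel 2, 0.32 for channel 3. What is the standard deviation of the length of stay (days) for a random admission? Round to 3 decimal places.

Per component, 1: μ=1.3, E[X²]=3.38; 2: μ=3.7, E[X²]=27.38; 3: μ=5.9, E[X²]=37.06.
E[X] = 0.25·1.3 + 0.43·3.7 + 0.32·5.9 = 3.804.
E[X²] = 0.25·3.38 + 0.43·27.38 + 0.32·37.06 = 24.4776.
Var(X) = E[X²] − (E[X])² = 24.4776 − 14.4704 = 10.0072.
SD(X) = √10.0072 = 3.16341.

3.163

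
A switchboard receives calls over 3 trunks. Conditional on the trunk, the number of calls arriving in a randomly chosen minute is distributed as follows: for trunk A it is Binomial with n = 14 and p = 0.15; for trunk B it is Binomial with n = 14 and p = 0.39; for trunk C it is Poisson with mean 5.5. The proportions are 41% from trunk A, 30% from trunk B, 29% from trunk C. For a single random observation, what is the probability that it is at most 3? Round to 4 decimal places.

0.4506

Conditional on each trunk, P(X ≤ 3): A: 0.853492; B: 0.140523; C: 0.201699.
By total probability, P(X ≤ 3) = 0.41·0.853492 + 0.3·0.140523 + 0.29·0.201699 = 0.450582.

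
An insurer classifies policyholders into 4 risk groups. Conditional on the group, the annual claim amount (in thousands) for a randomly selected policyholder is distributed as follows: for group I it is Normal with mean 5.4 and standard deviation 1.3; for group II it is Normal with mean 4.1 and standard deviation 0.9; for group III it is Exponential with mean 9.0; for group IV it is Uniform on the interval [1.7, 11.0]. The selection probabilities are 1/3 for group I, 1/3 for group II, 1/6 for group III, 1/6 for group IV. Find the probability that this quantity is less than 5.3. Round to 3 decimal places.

Conditional on each group, P(X < 5.3): I: 0.469342; II: 0.908789; III: 0.445056; IV: 0.387097.
By total probability, P(X < 5.3) = 0.333333·0.469342 + 0.333333·0.908789 + 0.166667·0.445056 + 0.166667·0.387097 = 0.598069.

0.598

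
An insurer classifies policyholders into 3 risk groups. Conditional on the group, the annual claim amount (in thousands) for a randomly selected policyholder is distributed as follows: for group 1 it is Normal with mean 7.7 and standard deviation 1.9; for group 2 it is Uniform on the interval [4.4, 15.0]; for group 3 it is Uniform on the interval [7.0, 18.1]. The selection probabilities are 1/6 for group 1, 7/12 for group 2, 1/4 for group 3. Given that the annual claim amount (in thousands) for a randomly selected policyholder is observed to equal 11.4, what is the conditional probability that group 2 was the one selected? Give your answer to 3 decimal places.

0.665

Likelihoods f(11.4 | ·): 1: 0.0315269; 2: 0.0943396; 3: 0.0900901.
Posterior ∝ prior × likelihood. Numerator for 2: 0.583333·0.0943396 = 0.0550314.
Normalizing constant: 0.166667·0.0315269 + 0.583333·0.0943396 + 0.25·0.0900901 = 0.0828085.
P(2 | observation) = 0.0550314 / 0.0828085 = 0.664563.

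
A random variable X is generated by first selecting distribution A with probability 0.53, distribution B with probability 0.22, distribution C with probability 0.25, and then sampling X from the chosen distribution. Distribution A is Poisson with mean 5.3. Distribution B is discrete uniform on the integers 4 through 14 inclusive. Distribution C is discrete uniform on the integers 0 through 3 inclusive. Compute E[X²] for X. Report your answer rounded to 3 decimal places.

38.592

For each component E[X²] = Var + (mean)², giving A: 33.39; B: 91; C: 3.5.
Overall E[X²] = 0.53·33.39 + 0.22·91 + 0.25·3.5 = 38.5917.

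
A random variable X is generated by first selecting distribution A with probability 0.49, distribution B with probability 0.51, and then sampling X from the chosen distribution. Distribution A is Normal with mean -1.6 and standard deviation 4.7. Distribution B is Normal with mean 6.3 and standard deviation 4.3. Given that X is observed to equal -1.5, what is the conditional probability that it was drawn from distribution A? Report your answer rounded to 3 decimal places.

0.820

Likelihoods f(-1.5 | ·): A: 0.0848621; B: 0.0179034.
Posterior ∝ prior × likelihood. Numerator for A: 0.49·0.0848621 = 0.0415824.
Normalizing constant: 0.49·0.0848621 + 0.51·0.0179034 = 0.0507132.
P(A | observation) = 0.0415824 / 0.0507132 = 0.819954.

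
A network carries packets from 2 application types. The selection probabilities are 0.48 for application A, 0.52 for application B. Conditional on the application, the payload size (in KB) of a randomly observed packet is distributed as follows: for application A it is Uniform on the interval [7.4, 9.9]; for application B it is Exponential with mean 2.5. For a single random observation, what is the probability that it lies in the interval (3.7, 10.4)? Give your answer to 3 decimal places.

Conditional on each application, P(3.7 < X < 10.4): A: 1; B: 0.21203.
By total probability, P(3.7 < X < 10.4) = 0.48·1 + 0.52·0.21203 = 0.590256.

0.590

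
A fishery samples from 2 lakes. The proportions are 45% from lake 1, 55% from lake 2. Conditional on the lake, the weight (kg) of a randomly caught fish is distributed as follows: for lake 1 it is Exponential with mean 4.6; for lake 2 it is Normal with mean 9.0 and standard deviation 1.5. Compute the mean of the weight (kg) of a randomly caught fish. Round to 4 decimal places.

Component means — 1: 4.6; 2: 9.
E[X] = 0.45·4.6 + 0.55·9 = 7.02.

7.0200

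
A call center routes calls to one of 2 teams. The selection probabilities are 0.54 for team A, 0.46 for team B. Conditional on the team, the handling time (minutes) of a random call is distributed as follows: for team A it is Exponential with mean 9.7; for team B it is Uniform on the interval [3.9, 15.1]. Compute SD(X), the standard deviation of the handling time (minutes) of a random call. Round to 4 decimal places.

7.4584

Per component, A: μ=9.7, E[X²]=188.18; B: μ=9.5, E[X²]=100.703.
E[X] = 0.54·9.7 + 0.46·9.5 = 9.608.
E[X²] = 0.54·188.18 + 0.46·100.703 = 147.941.
Var(X) = E[X²] − (E[X])² = 147.941 − 92.3137 = 55.6271.
SD(X) = √55.6271 = 7.45836.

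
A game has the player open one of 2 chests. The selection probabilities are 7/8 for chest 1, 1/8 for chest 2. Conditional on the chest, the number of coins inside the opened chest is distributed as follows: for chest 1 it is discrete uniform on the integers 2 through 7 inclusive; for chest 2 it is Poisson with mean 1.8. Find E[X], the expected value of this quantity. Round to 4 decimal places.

4.1625

Component means — 1: 4.5; 2: 1.8.
E[X] = 0.875·4.5 + 0.125·1.8 = 4.1625.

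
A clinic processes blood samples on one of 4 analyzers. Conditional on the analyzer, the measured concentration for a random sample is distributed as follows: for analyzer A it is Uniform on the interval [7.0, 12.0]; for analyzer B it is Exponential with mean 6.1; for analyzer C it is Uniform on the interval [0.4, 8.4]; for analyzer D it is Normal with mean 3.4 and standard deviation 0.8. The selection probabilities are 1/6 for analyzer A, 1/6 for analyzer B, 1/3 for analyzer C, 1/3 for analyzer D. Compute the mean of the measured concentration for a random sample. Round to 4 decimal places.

Component means — A: 9.5; B: 6.1; C: 4.4; D: 3.4.
E[X] = 0.166667·9.5 + 0.166667·6.1 + 0.333333·4.4 + 0.333333·3.4 = 5.2.

5.2000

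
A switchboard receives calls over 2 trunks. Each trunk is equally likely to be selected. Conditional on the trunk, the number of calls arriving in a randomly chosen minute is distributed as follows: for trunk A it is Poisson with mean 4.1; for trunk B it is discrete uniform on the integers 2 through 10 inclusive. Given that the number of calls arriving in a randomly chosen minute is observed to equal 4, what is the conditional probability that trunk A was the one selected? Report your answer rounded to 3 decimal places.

0.637

Likelihoods P(X=4 | ·): A: 0.195127; B: 0.111111.
Posterior ∝ prior × likelihood. Numerator for A: 0.5·0.195127 = 0.0975634.
Normalizing constant: 0.5·0.195127 + 0.5·0.111111 = 0.153119.
P(A | observation) = 0.0975634 / 0.153119 = 0.637174.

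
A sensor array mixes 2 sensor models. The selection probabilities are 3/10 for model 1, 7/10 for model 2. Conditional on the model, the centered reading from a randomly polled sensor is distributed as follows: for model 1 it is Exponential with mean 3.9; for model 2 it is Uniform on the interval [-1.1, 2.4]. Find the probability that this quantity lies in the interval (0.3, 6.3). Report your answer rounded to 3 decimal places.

Conditional on each model, P(0.3 < X < 6.3): 1: 0.727147; 2: 0.6.
By total probability, P(0.3 < X < 6.3) = 0.3·0.727147 + 0.7·0.6 = 0.638144.

0.638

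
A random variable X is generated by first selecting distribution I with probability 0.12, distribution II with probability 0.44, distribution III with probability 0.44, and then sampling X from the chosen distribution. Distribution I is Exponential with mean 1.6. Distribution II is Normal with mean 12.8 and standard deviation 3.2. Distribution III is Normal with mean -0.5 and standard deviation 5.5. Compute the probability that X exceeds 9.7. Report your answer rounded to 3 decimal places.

Conditional on each component, P(X > 9.7): I: 0.00232857; II: 0.833665; III: 0.0318306.
By total probability, P(X > 9.7) = 0.12·0.00232857 + 0.44·0.833665 + 0.44·0.0318306 = 0.381097.

0.381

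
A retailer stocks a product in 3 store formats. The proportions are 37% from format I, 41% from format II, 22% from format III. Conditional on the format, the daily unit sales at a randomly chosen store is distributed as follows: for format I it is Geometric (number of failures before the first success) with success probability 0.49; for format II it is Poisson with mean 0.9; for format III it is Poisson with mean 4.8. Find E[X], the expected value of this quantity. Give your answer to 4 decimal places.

Component means — I: 1.04082; II: 0.9; III: 4.8.
E[X] = 0.37·1.04082 + 0.41·0.9 + 0.22·4.8 = 1.8101.

1.8101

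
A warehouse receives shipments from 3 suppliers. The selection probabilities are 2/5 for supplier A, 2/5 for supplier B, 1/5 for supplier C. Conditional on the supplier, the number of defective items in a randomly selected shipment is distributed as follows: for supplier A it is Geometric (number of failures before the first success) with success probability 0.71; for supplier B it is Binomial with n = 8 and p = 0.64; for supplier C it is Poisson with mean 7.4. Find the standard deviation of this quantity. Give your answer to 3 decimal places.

Per component, A: μ=0.408451, E[X²]=0.742115; B: μ=5.12, E[X²]=28.0576; C: μ=7.4, E[X²]=62.16.
E[X] = 0.4·0.408451 + 0.4·5.12 + 0.2·7.4 = 3.69138.
E[X²] = 0.4·0.742115 + 0.4·28.0576 + 0.2·62.16 = 23.9519.
Var(X) = E[X²] − (E[X])² = 23.9519 − 13.6263 = 10.3256.
SD(X) = √10.3256 = 3.21335.

3.213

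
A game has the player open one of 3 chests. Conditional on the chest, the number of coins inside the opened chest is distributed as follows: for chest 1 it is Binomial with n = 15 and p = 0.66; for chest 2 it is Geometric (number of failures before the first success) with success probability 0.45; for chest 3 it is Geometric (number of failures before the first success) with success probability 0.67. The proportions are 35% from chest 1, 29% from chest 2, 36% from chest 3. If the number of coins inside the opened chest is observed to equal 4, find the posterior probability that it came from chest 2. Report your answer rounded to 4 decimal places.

Likelihoods P(X=4 | ·): 1: 0.00181793; 2: 0.0411778; 3: 0.00794567.
Posterior ∝ prior × likelihood. Numerator for 2: 0.29·0.0411778 = 0.0119416.
Normalizing constant: 0.35·0.00181793 + 0.29·0.0411778 + 0.36·0.00794567 = 0.0154383.
P(2 | observation) = 0.0119416 / 0.0154383 = 0.773504.

0.7735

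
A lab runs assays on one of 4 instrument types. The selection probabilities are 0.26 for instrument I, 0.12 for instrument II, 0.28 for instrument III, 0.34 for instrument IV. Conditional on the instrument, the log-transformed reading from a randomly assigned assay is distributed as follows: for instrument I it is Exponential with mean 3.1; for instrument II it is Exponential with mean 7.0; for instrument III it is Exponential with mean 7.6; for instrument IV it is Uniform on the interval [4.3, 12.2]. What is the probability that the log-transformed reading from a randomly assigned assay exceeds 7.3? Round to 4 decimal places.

0.3850

Conditional on each instrument, P(X > 7.3): I: 0.0949088; II: 0.352446; III: 0.382691; IV: 0.620253.
By total probability, P(X > 7.3) = 0.26·0.0949088 + 0.12·0.352446 + 0.28·0.382691 + 0.34·0.620253 = 0.38501.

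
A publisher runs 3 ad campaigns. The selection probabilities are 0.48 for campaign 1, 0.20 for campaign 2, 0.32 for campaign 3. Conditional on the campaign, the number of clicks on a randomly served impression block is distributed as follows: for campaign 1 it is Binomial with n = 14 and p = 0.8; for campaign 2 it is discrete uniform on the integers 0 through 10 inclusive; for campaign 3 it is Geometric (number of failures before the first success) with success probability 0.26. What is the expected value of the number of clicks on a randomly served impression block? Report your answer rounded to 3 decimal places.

7.287

Component means — 1: 11.2; 2: 5; 3: 2.84615.
E[X] = 0.48·11.2 + 0.2·5 + 0.32·2.84615 = 7.28677.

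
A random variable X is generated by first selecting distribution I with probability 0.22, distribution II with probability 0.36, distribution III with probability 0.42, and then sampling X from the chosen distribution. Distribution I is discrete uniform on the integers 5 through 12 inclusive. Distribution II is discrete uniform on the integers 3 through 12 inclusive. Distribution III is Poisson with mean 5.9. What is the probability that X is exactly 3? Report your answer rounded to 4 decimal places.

0.0754

Conditional on each component, P(X = 3): I: 0; II: 0.1; III: 0.0937707.
By total probability, P(X = 3) = 0.22·0 + 0.36·0.1 + 0.42·0.0937707 = 0.0753837.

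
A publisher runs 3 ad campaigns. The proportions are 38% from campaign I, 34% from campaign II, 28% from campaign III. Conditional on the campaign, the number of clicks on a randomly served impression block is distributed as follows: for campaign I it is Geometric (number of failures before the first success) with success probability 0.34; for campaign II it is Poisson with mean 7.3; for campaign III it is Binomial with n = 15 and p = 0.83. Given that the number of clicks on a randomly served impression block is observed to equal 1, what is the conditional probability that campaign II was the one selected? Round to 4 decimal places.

0.0193

Likelihoods P(X=1 | ·): I: 0.2244; II: 0.00493143; III: 2.0963e-10.
Posterior ∝ prior × likelihood. Numerator for II: 0.34·0.00493143 = 0.00167669.
Normalizing constant: 0.38·0.2244 + 0.34·0.00493143 + 0.28·2.0963e-10 = 0.0869487.
P(II | observation) = 0.00167669 / 0.0869487 = 0.0192836.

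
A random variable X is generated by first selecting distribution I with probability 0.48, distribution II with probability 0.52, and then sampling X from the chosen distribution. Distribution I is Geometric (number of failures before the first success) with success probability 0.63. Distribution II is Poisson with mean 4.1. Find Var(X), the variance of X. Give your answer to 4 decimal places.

5.6593

Per component, I: μ=0.587302, E[X²]=1.27715; II: μ=4.1, E[X²]=20.91.
E[X] = 0.48·0.587302 + 0.52·4.1 = 2.4139.
E[X²] = 0.48·1.27715 + 0.52·20.91 = 11.4862.
Var(X) = E[X²] − (E[X])² = 11.4862 − 5.82694 = 5.65929.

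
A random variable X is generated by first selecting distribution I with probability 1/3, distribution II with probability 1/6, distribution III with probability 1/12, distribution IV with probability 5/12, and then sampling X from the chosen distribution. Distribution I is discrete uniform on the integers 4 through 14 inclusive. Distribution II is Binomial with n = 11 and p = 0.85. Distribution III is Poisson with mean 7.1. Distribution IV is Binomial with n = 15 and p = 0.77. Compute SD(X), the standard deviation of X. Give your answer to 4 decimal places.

2.7147

Per component, I: μ=9, E[X²]=91; II: μ=9.35, E[X²]=88.825; III: μ=7.1, E[X²]=57.51; IV: μ=11.55, E[X²]=136.059.
E[X] = 0.333333·9 + 0.166667·9.35 + 0.0833333·7.1 + 0.416667·11.55 = 9.9625.
E[X²] = 0.333333·91 + 0.166667·88.825 + 0.0833333·57.51 + 0.416667·136.059 = 106.621.
Var(X) = E[X²] − (E[X])² = 106.621 − 99.2514 = 7.36984.
SD(X) = √7.36984 = 2.71475.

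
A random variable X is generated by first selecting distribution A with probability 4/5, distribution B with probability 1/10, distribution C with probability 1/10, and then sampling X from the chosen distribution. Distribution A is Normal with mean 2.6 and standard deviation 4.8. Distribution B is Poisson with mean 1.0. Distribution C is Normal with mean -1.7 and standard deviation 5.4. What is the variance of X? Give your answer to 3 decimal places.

23.205

Per component, A: μ=2.6, E[X²]=29.8; B: μ=1, E[X²]=2; C: μ=-1.7, E[X²]=32.05.
E[X] = 0.8·2.6 + 0.1·1 + 0.1·-1.7 = 2.01.
E[X²] = 0.8·29.8 + 0.1·2 + 0.1·32.05 = 27.245.
Var(X) = E[X²] − (E[X])² = 27.245 − 4.0401 = 23.2049.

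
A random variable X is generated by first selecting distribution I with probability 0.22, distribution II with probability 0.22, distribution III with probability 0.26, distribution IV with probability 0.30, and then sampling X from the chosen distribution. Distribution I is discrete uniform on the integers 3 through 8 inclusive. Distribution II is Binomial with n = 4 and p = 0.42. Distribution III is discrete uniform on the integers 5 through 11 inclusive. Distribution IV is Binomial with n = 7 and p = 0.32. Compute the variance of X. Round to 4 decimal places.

9.0114

Per component, I: μ=5.5, E[X²]=33.1667; II: μ=1.68, E[X²]=3.7968; III: μ=8, E[X²]=68; IV: μ=2.24, E[X²]=6.5408.
E[X] = 0.22·5.5 + 0.22·1.68 + 0.26·8 + 0.3·2.24 = 4.3316.
E[X²] = 0.22·33.1667 + 0.22·3.7968 + 0.26·68 + 0.3·6.5408 = 27.7742.
Var(X) = E[X²] − (E[X])² = 27.7742 − 18.7628 = 9.01144.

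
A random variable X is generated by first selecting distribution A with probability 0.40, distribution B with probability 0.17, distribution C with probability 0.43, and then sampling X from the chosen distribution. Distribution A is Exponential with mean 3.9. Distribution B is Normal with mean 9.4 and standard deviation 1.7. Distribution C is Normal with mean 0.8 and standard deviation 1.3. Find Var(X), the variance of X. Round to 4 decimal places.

16.4184

Per component, A: μ=3.9, E[X²]=30.42; B: μ=9.4, E[X²]=91.25; C: μ=0.8, E[X²]=2.33.
E[X] = 0.4·3.9 + 0.17·9.4 + 0.43·0.8 = 3.502.
E[X²] = 0.4·30.42 + 0.17·91.25 + 0.43·2.33 = 28.6824.
Var(X) = E[X²] − (E[X])² = 28.6824 − 12.264 = 16.4184.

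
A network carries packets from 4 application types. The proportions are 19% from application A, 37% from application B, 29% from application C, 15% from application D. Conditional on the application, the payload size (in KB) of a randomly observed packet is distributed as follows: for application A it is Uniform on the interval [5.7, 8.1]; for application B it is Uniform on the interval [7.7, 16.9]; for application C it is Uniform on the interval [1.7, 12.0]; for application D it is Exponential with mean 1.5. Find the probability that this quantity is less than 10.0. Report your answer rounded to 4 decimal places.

0.6660

Conditional on each application, P(X < 10.0): A: 1; B: 0.25; C: 0.805825; D: 0.998727.
By total probability, P(X < 10.0) = 0.19·1 + 0.37·0.25 + 0.29·0.805825 + 0.15·0.998727 = 0.665998.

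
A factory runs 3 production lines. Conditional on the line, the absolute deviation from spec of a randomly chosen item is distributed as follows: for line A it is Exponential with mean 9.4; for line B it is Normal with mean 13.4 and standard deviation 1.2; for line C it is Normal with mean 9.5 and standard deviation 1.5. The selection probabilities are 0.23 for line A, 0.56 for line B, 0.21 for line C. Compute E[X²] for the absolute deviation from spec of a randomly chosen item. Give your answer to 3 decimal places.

161.431

For each component E[X²] = Var + (mean)², giving A: 176.72; B: 181; C: 92.5.
Overall E[X²] = 0.23·176.72 + 0.56·181 + 0.21·92.5 = 161.431.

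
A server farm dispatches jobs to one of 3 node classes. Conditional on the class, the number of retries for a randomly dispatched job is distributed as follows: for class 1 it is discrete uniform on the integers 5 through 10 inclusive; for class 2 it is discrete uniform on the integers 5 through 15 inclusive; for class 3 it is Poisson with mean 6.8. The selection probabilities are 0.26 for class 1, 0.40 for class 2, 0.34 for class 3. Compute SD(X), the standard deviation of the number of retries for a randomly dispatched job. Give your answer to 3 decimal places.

3.026

Per component, 1: μ=7.5, E[X²]=59.1667; 2: μ=10, E[X²]=110; 3: μ=6.8, E[X²]=53.04.
E[X] = 0.26·7.5 + 0.4·10 + 0.34·6.8 = 8.262.
E[X²] = 0.26·59.1667 + 0.4·110 + 0.34·53.04 = 77.4169.
Var(X) = E[X²] − (E[X])² = 77.4169 − 68.2606 = 9.15629.
SD(X) = √9.15629 = 3.02594.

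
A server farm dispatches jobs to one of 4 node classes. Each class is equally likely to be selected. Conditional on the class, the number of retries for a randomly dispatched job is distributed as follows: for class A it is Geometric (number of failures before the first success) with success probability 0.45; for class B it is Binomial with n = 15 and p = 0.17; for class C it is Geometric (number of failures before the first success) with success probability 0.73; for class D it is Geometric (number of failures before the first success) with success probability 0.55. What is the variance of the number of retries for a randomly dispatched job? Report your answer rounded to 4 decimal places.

Per component, A: μ=1.22222, E[X²]=4.20988; B: μ=2.55, E[X²]=8.619; C: μ=0.369863, E[X²]=0.64346; D: μ=0.818182, E[X²]=2.15702.
E[X] = 0.25·1.22222 + 0.25·2.55 + 0.25·0.369863 + 0.25·0.818182 = 1.24007.
E[X²] = 0.25·4.20988 + 0.25·8.619 + 0.25·0.64346 + 0.25·2.15702 = 3.90734.
Var(X) = E[X²] − (E[X])² = 3.90734 − 1.53777 = 2.36957.

2.3696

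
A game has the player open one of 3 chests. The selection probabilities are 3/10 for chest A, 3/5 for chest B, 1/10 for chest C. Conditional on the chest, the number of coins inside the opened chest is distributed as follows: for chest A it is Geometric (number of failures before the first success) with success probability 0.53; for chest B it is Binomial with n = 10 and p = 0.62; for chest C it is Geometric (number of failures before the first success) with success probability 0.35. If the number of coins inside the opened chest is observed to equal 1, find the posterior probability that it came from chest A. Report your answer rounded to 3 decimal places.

Likelihoods P(X=1 | ·): A: 0.2491; B: 0.00102434; C: 0.2275.
Posterior ∝ prior × likelihood. Numerator for A: 0.3·0.2491 = 0.07473.
Normalizing constant: 0.3·0.2491 + 0.6·0.00102434 + 0.1·0.2275 = 0.0980946.
P(A | observation) = 0.07473 / 0.0980946 = 0.761816.

0.762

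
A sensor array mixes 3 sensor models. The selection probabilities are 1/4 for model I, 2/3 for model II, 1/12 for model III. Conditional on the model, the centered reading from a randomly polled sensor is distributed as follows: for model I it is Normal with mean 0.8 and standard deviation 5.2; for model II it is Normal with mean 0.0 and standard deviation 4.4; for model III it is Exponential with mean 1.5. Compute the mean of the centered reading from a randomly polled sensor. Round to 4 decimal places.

Component means — I: 0.8; II: 0; III: 1.5.
E[X] = 0.25·0.8 + 0.666667·0 + 0.0833333·1.5 = 0.325.

0.3250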